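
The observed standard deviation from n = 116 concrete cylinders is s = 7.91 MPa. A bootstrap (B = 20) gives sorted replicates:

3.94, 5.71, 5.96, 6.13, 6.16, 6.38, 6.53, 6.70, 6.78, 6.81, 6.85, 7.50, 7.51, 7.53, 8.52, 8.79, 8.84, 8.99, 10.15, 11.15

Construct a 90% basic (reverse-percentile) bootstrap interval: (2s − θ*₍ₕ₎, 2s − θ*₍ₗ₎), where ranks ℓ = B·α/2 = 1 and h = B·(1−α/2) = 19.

(5.67, 11.88)

Percentile endpoints at ranks 1 and 19: θ*₍1₎ = 3.94, θ*₍19₎ = 10.15.
Basic interval reflects these around s:
  lower = 2 × 7.91 − 10.15 = 5.67
  upper = 2 × 7.91 − 3.94 = 11.88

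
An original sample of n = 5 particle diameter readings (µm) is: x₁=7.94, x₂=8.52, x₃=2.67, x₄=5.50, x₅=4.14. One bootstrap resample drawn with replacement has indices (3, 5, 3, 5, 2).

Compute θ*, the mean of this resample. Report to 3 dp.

θ* = 4.428

Resample values: 2.67, 4.14, 2.67, 4.14, 8.52.
Mean = (2.67 + 4.14 + 2.67 + 4.14 + 8.52) / 5 = 22.140 / 5 = 4.428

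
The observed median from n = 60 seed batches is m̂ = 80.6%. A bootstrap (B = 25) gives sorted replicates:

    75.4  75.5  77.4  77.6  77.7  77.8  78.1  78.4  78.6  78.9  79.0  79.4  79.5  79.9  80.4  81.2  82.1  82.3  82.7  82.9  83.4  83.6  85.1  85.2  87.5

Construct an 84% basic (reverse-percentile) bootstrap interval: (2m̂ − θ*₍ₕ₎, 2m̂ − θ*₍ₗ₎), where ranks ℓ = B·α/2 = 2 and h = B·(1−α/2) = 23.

Percentile endpoints at ranks 2 and 23: θ*₍2₎ = 75.5, θ*₍23₎ = 85.1.
Basic interval reflects these around m̂:
  lower = 2 × 80.6 − 85.1 = 76.1
  upper = 2 × 80.6 − 75.5 = 85.7

(76.1, 85.7)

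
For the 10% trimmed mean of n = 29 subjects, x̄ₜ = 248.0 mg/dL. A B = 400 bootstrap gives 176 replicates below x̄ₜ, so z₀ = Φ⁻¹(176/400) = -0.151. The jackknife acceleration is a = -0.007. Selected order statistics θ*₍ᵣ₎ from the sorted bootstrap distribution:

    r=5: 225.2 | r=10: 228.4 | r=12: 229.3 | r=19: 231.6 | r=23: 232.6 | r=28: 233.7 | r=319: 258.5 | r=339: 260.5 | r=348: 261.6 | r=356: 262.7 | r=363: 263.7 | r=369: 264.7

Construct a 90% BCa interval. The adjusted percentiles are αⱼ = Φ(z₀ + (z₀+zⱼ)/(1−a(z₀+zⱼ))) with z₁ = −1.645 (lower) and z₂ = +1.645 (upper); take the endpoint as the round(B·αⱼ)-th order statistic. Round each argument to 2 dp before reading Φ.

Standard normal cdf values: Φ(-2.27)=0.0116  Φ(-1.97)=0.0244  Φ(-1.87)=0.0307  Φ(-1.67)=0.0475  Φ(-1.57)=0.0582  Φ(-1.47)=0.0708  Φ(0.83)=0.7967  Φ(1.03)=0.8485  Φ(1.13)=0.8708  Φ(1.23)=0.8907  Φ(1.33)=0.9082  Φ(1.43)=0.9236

Lower: z₀ + z₁ = -0.151 + (-1.645) = -1.796; 1 − a(z₀+z₁) = 1 − (-0.007)(-1.796) = 0.9874; argument = -0.151 + (-1.796)/0.9874 = -1.9699 → -1.97.
α₁ = Φ(-1.97) = 0.0244; rank = round(400 × 0.0244) = 10; θ*₍10₎ = 228.4.
Upper: z₀ + z₂ = 1.494; 1 − a(z₀+z₂) = 1.0105; argument = 1.3275 → 1.33; α₂ = 0.9082; rank = 363; θ*₍363₎ = 263.7.

(228.4, 263.7)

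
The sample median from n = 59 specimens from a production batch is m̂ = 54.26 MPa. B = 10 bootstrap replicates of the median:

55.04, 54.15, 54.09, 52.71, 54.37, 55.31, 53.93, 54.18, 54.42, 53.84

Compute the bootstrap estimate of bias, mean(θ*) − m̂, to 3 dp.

bias = −0.056

mean(θ*) = (55.04 + 54.15 + 54.09 + 52.71 + 54.37 + 55.31 + 53.93 + 54.18 + 54.42 + 53.84) / 10 = 54.2040
bias = 54.2040 − 54.26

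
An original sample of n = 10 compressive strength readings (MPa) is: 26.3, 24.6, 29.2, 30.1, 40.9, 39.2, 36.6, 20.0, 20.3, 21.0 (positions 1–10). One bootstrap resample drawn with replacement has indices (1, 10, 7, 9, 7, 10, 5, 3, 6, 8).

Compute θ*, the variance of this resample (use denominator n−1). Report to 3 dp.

Resample values: 26.3, 21.0, 36.6, 20.3, 36.6, 21.0, 40.9, 29.2, 39.2, 20.0.
Mean = 29.1100; sum of squared deviations = 653.0690
s² = 653.0690 / 9 = 72.5632

θ* = 72.563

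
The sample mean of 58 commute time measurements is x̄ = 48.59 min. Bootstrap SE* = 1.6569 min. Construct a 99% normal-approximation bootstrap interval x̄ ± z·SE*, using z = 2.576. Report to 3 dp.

(44.322, 52.858)

Margin = 2.576 × 1.6569 = 4.2682
Interval: 48.59 ± 4.2682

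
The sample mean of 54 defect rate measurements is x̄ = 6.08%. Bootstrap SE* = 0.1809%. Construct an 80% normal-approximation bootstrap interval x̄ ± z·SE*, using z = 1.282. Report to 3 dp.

(5.848, 6.312)

Margin = 1.282 × 0.1809 = 0.2319
Interval: 6.08 ± 0.2319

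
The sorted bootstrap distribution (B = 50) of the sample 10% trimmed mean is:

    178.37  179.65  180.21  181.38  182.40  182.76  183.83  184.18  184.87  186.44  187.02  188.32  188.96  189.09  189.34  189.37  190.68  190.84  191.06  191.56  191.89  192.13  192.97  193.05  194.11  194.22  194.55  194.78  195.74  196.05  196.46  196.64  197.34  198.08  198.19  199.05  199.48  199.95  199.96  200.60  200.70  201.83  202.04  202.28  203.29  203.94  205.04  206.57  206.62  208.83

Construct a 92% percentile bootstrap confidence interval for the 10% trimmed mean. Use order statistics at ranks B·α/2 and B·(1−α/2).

α = 0.08; lower rank = 50 × 0.040 = 2; upper rank = 50 × 0.960 = 48.
The 2nd smallest replicate is 179.65; the 48th is 206.57.

(179.65, 206.57)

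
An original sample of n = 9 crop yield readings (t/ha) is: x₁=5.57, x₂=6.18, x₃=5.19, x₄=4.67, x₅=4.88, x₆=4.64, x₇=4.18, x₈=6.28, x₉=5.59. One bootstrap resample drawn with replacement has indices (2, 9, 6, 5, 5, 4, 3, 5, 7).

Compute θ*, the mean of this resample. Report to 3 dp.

Resample values: 6.18, 5.59, 4.64, 4.88, 4.88, 4.67, 5.19, 4.88, 4.18.
Mean = (6.18 + 5.59 + 4.64 + 4.88 + 4.88 + 4.67 + 5.19 + 4.88 + 4.18) / 9 = 45.090 / 9 = 5.010

θ* = 5.010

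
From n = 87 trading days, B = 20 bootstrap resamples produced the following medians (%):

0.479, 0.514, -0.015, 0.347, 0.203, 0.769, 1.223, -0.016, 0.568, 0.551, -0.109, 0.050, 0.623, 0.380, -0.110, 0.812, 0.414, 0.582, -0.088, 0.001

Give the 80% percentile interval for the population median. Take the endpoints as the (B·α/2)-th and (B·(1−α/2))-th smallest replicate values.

(-0.109, 0.769)

Sorted replicates: -0.110, -0.109, -0.088, -0.016, -0.015, 0.001, 0.050, 0.203, 0.347, 0.380, 0.414, 0.479, 0.514, 0.551, 0.568, 0.582, 0.623, 0.769, 0.812, 1.223
α = 0.20; lower rank = 20 × 0.100 = 2; upper rank = 20 × 0.900 = 18.
The 2nd smallest replicate is -0.109; the 18th is 0.769.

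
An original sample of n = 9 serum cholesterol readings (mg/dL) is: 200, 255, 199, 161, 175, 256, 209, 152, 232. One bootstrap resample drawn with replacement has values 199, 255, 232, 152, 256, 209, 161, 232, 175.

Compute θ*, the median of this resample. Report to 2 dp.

θ* = 209.00

Sorted: 152, 161, 175, 199, 209, 232, 232, 255, 256
Median = middle value = 209.00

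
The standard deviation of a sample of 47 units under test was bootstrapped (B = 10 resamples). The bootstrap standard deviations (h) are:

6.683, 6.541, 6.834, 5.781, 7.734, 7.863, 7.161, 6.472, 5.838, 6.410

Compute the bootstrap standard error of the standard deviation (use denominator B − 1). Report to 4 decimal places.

Bootstrap SE is the standard deviation of the 10 replicate standard deviations.
Mean of replicates: (6.683 + 6.541 + 6.834 + 5.781 + 7.734 + 7.863 + 7.161 + 6.472 + 5.838 + 6.410) / 10 = 67.31700 / 10 = 6.73170
Sum of squared deviations: (−0.04870)² + (−0.19070)² + (+0.10230)² + (−0.95070)² + (+1.00230)² + (+1.13130)² + (+0.42930)² + (−0.25970)² + (−0.89370)² + (−0.32170)² = 4.39141
Variance = 4.39141 / 9 = 0.48793
SE* = √0.48793

SE* = 0.6985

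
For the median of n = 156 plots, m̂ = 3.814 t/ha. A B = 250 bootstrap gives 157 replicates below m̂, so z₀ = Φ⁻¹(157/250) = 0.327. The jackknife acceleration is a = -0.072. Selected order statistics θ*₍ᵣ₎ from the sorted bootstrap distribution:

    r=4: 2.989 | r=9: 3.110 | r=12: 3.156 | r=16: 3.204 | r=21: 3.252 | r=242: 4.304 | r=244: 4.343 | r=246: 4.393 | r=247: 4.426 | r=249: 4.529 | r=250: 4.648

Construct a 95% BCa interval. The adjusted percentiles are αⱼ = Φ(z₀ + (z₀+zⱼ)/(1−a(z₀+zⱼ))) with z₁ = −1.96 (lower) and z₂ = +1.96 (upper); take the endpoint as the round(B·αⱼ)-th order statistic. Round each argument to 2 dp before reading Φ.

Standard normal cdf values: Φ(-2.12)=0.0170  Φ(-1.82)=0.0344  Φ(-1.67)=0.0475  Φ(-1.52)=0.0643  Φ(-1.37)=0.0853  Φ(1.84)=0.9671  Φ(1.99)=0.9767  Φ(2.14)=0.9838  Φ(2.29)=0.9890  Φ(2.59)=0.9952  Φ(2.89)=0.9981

(3.204, 4.426)

Lower: z₀ + z₁ = 0.327 + (-1.960) = -1.633; 1 − a(z₀+z₁) = 1 − (-0.072)(-1.633) = 0.8824; argument = 0.327 + (-1.633)/0.8824 = -1.5236 → -1.52.
α₁ = Φ(-1.52) = 0.0643; rank = round(250 × 0.0643) = 16; θ*₍16₎ = 3.204.
Upper: z₀ + z₂ = 2.287; 1 − a(z₀+z₂) = 1.1647; argument = 2.2907 → 2.29; α₂ = 0.9890; rank = 247; θ*₍247₎ = 4.426.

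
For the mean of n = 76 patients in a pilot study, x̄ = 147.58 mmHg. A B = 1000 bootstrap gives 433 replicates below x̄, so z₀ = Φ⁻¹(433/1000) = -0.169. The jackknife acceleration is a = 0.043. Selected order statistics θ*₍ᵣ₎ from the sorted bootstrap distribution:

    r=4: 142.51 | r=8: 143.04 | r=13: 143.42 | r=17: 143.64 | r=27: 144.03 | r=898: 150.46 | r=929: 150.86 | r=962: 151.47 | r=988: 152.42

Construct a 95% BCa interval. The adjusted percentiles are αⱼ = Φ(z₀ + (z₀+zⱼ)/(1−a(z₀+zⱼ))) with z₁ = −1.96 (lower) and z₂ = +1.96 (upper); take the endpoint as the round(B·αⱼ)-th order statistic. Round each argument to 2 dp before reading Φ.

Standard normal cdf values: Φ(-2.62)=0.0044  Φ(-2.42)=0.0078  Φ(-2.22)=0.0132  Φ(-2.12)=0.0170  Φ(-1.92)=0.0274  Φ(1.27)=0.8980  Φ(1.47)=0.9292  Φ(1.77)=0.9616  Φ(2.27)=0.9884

Lower: z₀ + z₁ = -0.169 + (-1.960) = -2.129; 1 − a(z₀+z₁) = 1 − (0.043)(-2.129) = 1.0915; argument = -0.169 + (-2.129)/1.0915 = -2.1194 → -2.12.
α₁ = Φ(-2.12) = 0.0170; rank = round(1000 × 0.0170) = 17; θ*₍17₎ = 143.64.
Upper: z₀ + z₂ = 1.791; 1 − a(z₀+z₂) = 0.9230; argument = 1.7714 → 1.77; α₂ = 0.9616; rank = 962; θ*₍962₎ = 151.47.

(143.64, 151.47)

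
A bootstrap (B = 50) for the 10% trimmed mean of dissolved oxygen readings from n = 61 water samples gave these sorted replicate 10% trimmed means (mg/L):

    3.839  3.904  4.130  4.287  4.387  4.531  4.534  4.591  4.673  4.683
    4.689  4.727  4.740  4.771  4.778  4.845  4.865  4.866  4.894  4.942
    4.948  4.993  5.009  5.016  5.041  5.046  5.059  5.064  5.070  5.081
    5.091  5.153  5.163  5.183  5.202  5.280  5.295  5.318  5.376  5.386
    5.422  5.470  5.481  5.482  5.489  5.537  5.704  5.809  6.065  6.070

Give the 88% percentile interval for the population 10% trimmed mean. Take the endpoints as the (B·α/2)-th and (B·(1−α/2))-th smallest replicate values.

α = 0.12; lower rank = 50 × 0.060 = 3; upper rank = 50 × 0.940 = 47.
The 3rd smallest replicate is 4.130; the 47th is 5.704.

(4.130, 5.704)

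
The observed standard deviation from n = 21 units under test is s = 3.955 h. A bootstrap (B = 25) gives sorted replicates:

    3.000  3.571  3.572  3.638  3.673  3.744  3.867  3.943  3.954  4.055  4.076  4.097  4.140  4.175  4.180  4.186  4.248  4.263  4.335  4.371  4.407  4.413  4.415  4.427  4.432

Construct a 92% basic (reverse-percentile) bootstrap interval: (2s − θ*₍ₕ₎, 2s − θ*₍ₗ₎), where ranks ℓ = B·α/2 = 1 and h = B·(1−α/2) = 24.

Percentile endpoints at ranks 1 and 24: θ*₍1₎ = 3.000, θ*₍24₎ = 4.427.
Basic interval reflects these around s:
  lower = 2 × 3.955 − 4.427 = 3.483
  upper = 2 × 3.955 − 3.000 = 4.910

(3.483, 4.910)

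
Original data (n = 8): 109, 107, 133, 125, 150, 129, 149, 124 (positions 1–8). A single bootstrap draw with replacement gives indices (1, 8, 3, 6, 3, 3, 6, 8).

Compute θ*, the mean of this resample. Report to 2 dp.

Resample values: 109, 124, 133, 129, 133, 133, 129, 124.
Mean = (109 + 124 + 133 + 129 + 133 + 133 + 129 + 124) / 8 = 1014.0 / 8 = 126.75

θ* = 126.75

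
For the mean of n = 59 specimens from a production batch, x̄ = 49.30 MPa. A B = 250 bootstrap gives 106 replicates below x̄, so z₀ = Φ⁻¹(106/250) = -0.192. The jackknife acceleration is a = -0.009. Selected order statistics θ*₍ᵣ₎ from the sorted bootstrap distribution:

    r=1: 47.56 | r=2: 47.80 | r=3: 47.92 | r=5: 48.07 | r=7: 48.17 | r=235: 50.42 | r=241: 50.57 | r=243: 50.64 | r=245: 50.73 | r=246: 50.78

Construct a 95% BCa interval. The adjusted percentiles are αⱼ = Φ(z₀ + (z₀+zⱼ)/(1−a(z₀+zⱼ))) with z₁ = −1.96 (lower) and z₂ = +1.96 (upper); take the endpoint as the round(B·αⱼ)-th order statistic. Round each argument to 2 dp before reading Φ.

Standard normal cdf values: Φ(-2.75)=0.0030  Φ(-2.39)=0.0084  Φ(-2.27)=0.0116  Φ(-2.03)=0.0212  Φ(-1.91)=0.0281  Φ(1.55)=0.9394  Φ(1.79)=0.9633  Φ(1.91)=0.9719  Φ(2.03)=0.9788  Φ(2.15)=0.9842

Lower: z₀ + z₁ = -0.192 + (-1.960) = -2.152; 1 − a(z₀+z₁) = 1 − (-0.009)(-2.152) = 0.9806; argument = -0.192 + (-2.152)/0.9806 = -2.3865 → -2.39.
α₁ = Φ(-2.39) = 0.0084; rank = round(250 × 0.0084) = 2; θ*₍2₎ = 47.80.
Upper: z₀ + z₂ = 1.768; 1 − a(z₀+z₂) = 1.0159; argument = 1.5483 → 1.55; α₂ = 0.9394; rank = 235; θ*₍235₎ = 50.42.

(47.80, 50.42)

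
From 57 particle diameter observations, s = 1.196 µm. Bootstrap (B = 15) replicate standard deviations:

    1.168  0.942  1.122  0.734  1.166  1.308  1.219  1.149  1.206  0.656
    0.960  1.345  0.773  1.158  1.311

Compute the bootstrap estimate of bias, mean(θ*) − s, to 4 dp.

mean(θ*) = (1.168 + 0.942 + 1.122 + 0.734 + 1.166 + 1.308 + 1.219 + 1.149 + 1.206 + 0.656 + 0.960 + 1.345 + 0.773 + 1.158 + 1.311) / 15 = 1.08113
bias = 1.08113 − 1.196

bias = −0.1149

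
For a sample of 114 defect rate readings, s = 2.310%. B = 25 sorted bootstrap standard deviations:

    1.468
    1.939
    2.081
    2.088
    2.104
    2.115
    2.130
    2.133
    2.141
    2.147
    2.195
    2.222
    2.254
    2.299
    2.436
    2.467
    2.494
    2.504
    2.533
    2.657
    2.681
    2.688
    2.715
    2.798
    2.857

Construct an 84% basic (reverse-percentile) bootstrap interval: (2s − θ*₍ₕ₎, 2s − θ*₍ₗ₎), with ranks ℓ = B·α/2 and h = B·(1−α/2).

(1.905, 2.681)

Percentile endpoints at ranks 2 and 23: θ*₍2₎ = 1.939, θ*₍23₎ = 2.715.
Basic interval reflects these around s:
  lower = 2 × 2.310 − 2.715 = 1.905
  upper = 2 × 2.310 − 1.939 = 2.681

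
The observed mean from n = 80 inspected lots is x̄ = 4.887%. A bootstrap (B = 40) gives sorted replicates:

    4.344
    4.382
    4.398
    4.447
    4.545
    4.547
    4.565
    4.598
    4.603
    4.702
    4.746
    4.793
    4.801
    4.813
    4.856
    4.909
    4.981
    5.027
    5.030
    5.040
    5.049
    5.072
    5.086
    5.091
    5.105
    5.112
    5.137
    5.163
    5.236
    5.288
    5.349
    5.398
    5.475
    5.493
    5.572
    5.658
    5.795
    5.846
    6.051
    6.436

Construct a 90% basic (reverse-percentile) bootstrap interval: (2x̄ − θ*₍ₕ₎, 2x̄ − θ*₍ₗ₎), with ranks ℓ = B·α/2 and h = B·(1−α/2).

Percentile endpoints at ranks 2 and 38: θ*₍2₎ = 4.382, θ*₍38₎ = 5.846.
Basic interval reflects these around x̄:
  lower = 2 × 4.887 − 5.846 = 3.928
  upper = 2 × 4.887 − 4.382 = 5.392

(3.928, 5.392)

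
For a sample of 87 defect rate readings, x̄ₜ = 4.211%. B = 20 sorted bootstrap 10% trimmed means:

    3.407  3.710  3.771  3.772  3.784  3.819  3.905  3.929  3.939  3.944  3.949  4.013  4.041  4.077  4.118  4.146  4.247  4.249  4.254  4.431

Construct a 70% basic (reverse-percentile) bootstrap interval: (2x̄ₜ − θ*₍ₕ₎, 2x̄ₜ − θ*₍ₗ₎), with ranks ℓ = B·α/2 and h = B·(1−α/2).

(4.175, 4.651)

Percentile endpoints at ranks 3 and 17: θ*₍3₎ = 3.771, θ*₍17₎ = 4.247.
Basic interval reflects these around x̄ₜ:
  lower = 2 × 4.211 − 4.247 = 4.175
  upper = 2 × 4.211 − 3.771 = 4.651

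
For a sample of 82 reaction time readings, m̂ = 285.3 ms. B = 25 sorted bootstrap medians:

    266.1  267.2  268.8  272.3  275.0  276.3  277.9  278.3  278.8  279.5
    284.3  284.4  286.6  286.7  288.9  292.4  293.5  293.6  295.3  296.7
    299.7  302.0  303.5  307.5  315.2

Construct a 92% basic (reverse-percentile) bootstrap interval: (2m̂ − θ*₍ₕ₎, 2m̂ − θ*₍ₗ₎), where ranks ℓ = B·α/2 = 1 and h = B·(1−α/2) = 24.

Percentile endpoints at ranks 1 and 24: θ*₍1₎ = 266.1, θ*₍24₎ = 307.5.
Basic interval reflects these around m̂:
  lower = 2 × 285.3 − 307.5 = 263.1
  upper = 2 × 285.3 − 266.1 = 304.5

(263.1, 304.5)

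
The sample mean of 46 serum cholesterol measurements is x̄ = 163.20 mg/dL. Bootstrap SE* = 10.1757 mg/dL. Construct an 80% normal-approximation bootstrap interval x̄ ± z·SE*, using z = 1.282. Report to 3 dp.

(150.155, 176.245)

Margin = 1.282 × 10.1757 = 13.0452
Interval: 163.20 ± 13.0452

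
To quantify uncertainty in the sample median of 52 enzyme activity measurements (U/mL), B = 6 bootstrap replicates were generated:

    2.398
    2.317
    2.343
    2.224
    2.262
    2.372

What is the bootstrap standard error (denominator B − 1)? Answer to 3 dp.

Bootstrap SE is the standard deviation of the 6 replicate medians.
Mean of replicates: (2.398 + 2.317 + 2.343 + 2.224 + 2.262 + 2.372) / 6 = 13.9160 / 6 = 2.3193
Sum of squared deviations: (+0.0787)² + (−0.0023)² + (+0.0237)² + (−0.0953)² + (−0.0573)² + (+0.0527)² = 0.0219
Variance = 0.0219 / 5 = 0.0044
SE* = √0.0044

SE* = 0.066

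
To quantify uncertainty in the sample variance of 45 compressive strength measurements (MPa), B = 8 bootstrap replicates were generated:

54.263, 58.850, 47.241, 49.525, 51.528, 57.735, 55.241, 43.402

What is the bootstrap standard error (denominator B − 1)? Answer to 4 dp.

Bootstrap SE is the standard deviation of the 8 replicate variances.
Mean of replicates: (54.263 + 58.850 + 47.241 + 49.525 + 51.528 + 57.735 + 55.241 + 43.402) / 8 = 417.78500 / 8 = 52.22312
Sum of squared deviations: (+2.03988)² + (+6.62688)² + (−4.98212)² + (−2.69812)² + (−0.69512)² + (+5.51188)² + (+3.01788)² + (−8.82112)² = 197.96179
Variance = 197.96179 / 7 = 28.28026
SE* = √28.28026

SE* = 5.3179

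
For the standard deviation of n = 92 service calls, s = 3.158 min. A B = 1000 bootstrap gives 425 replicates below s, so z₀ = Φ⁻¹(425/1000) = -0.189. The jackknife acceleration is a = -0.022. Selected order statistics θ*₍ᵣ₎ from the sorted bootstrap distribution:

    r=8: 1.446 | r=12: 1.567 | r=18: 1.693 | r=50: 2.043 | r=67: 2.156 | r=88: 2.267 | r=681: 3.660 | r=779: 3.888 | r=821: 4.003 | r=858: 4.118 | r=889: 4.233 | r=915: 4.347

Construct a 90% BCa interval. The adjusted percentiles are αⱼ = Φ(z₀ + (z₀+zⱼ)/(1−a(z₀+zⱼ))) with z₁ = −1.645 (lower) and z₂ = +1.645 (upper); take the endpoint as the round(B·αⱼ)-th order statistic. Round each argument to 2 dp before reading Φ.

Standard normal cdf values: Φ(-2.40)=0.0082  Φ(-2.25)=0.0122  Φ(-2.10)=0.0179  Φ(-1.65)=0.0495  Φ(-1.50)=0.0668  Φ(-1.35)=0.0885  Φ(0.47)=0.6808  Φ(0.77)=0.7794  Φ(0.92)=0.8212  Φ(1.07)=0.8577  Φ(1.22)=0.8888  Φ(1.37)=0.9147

Lower: z₀ + z₁ = -0.189 + (-1.645) = -1.834; 1 − a(z₀+z₁) = 1 − (-0.022)(-1.834) = 0.9597; argument = -0.189 + (-1.834)/0.9597 = -2.1001 → -2.10.
α₁ = Φ(-2.10) = 0.0179; rank = round(1000 × 0.0179) = 18; θ*₍18₎ = 1.693.
Upper: z₀ + z₂ = 1.456; 1 − a(z₀+z₂) = 1.0320; argument = 1.2218 → 1.22; α₂ = 0.8888; rank = 889; θ*₍889₎ = 4.233.

(1.693, 4.233)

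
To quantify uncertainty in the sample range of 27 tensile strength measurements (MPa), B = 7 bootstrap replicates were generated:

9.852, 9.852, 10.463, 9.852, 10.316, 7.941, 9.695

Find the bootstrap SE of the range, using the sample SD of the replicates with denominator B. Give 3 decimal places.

SE* = 0.768

Bootstrap SE is the standard deviation of the 7 replicate ranges.
Mean of replicates: (9.852 + 9.852 + 10.463 + 9.852 + 10.316 + 7.941 + 9.695) / 7 = 67.9710 / 7 = 9.7101
Sum of squared deviations: (+0.1419)² + (+0.1419)² + (+0.7529)² + (+0.1419)² + (+0.6059)² + (−1.7691)² + (−0.0151)² = 4.1243
Variance = 4.1243 / 7 = 0.5892
SE* = √0.5892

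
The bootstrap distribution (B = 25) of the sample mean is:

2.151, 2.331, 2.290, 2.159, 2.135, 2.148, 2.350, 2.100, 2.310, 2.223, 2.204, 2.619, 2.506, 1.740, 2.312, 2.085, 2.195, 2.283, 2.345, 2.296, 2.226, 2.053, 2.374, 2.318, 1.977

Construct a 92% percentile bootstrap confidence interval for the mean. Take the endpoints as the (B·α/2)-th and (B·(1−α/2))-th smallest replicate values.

(1.740, 2.506)

Sorted replicates: 1.740, 1.977, 2.053, 2.085, 2.100, 2.135, 2.148, 2.151, 2.159, 2.195, 2.204, 2.223, 2.226, 2.283, 2.290, 2.296, 2.310, 2.312, 2.318, 2.331, 2.345, 2.350, 2.374, 2.506, 2.619
α = 0.08; lower rank = 25 × 0.040 = 1; upper rank = 25 × 0.960 = 24.
The 1st smallest replicate is 1.740; the 24th is 2.506.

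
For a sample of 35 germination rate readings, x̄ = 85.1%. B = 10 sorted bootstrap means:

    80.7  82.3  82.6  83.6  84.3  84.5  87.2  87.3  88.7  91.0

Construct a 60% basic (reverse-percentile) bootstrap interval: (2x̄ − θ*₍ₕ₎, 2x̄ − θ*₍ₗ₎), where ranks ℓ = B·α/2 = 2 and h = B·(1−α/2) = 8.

(82.9, 87.9)

Percentile endpoints at ranks 2 and 8: θ*₍2₎ = 82.3, θ*₍8₎ = 87.3.
Basic interval reflects these around x̄:
  lower = 2 × 85.1 − 87.3 = 82.9
  upper = 2 × 85.1 − 82.3 = 87.9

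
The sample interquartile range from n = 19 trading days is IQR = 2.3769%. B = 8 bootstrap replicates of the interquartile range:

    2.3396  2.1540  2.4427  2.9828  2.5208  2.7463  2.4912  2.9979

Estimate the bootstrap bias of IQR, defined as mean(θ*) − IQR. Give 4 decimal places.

bias = +0.2075

mean(θ*) = (2.3396 + 2.1540 + 2.4427 + 2.9828 + 2.5208 + 2.7463 + 2.4912 + 2.9979) / 8 = 2.58441
bias = 2.58441 − 2.3769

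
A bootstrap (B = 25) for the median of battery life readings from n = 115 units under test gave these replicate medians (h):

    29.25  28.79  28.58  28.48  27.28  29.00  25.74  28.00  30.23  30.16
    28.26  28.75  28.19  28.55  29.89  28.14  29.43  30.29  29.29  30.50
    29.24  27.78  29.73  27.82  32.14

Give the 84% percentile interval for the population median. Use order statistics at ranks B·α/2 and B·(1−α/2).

Sorted replicates: 25.74, 27.28, 27.78, 27.82, 28.00, 28.14, 28.19, 28.26, 28.48, 28.55, 28.58, 28.75, 28.79, 29.00, 29.24, 29.25, 29.29, 29.43, 29.73, 29.89, 30.16, 30.23, 30.29, 30.50, 32.14
α = 0.16; lower rank = 25 × 0.080 = 2; upper rank = 25 × 0.920 = 23.
The 2nd smallest replicate is 27.28; the 23rd is 30.29.

(27.28, 30.29)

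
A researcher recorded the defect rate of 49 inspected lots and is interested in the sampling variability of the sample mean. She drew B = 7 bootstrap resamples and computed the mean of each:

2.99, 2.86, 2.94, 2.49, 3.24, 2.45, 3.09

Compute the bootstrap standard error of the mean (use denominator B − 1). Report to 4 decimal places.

Bootstrap SE is the standard deviation of the 7 replicate means.
Mean of replicates: (2.99 + 2.86 + 2.94 + 2.49 + 3.24 + 2.45 + 3.09) / 7 = 20.06000 / 7 = 2.86571
Sum of squared deviations: (+0.12429)² + (−0.00571)² + (+0.07429)² + (−0.37571)² + (+0.37429)² + (−0.41571)² + (+0.22429)² = 0.52537
Variance = 0.52537 / 6 = 0.08756
SE* = √0.08756

SE* = 0.2959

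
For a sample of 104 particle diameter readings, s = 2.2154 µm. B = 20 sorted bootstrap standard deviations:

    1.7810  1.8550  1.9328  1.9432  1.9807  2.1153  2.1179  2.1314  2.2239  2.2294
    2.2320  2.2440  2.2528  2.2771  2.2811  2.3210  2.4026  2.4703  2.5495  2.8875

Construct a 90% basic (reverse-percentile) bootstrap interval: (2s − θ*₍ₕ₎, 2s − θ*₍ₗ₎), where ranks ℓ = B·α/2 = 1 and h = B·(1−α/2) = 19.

(1.8813, 2.6498)

Percentile endpoints at ranks 1 and 19: θ*₍1₎ = 1.7810, θ*₍19₎ = 2.5495.
Basic interval reflects these around s:
  lower = 2 × 2.2154 − 2.5495 = 1.8813
  upper = 2 × 2.2154 − 1.7810 = 2.6498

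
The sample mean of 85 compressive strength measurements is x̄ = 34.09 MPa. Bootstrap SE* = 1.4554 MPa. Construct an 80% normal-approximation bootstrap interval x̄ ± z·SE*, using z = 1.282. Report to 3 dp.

Margin = 1.282 × 1.4554 = 1.8658
Interval: 34.09 ± 1.8658

(32.224, 35.956)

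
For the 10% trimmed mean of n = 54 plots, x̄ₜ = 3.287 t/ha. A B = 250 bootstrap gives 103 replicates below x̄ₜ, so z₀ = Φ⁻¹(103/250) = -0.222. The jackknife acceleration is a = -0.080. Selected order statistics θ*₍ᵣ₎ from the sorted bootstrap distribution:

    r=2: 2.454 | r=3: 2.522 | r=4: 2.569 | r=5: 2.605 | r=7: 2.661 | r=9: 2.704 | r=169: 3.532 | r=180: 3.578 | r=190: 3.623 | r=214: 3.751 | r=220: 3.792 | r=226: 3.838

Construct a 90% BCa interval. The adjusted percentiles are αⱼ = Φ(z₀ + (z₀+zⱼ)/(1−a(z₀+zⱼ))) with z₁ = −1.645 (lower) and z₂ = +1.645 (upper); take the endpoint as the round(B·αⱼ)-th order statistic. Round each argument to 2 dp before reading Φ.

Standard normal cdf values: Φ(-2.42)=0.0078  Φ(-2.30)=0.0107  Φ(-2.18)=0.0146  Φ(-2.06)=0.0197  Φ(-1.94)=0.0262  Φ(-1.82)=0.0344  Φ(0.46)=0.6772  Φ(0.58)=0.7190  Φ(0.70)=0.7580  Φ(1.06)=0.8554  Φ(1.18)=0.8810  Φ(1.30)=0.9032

(2.454, 3.751)

Lower: z₀ + z₁ = -0.222 + (-1.645) = -1.867; 1 − a(z₀+z₁) = 1 − (-0.080)(-1.867) = 0.8506; argument = -0.222 + (-1.867)/0.8506 = -2.4168 → -2.42.
α₁ = Φ(-2.42) = 0.0078; rank = round(250 × 0.0078) = 2; θ*₍2₎ = 2.454.
Upper: z₀ + z₂ = 1.423; 1 − a(z₀+z₂) = 1.1138; argument = 1.0556 → 1.06; α₂ = 0.8554; rank = 214; θ*₍214₎ = 3.751.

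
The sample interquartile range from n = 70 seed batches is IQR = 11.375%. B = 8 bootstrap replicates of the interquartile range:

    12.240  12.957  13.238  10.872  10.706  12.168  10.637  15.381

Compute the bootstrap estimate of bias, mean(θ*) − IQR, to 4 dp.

bias = +0.8999

mean(θ*) = (12.240 + 12.957 + 13.238 + 10.872 + 10.706 + 12.168 + 10.637 + 15.381) / 8 = 12.27487
bias = 12.27487 − 11.375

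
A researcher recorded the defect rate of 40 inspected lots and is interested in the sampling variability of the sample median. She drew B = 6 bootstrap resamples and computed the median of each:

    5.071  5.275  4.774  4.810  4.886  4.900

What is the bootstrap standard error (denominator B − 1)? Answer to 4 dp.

SE* = 0.1884

Bootstrap SE is the standard deviation of the 6 replicate medians.
Mean of replicates: (5.071 + 5.275 + 4.774 + 4.810 + 4.886 + 4.900) / 6 = 29.71600 / 6 = 4.95267
Sum of squared deviations: (+0.11833)² + (+0.32233)² + (−0.17867)² + (−0.14267)² + (−0.06667)² + (−0.05267)² = 0.17740
Variance = 0.17740 / 5 = 0.03548
SE* = √0.03548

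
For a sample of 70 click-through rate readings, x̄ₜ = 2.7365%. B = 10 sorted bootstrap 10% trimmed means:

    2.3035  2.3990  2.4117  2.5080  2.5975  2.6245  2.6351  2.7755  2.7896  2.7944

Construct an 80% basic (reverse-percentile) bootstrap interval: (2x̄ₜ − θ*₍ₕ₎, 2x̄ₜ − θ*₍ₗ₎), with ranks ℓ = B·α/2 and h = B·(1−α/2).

(2.6834, 3.1695)

Percentile endpoints at ranks 1 and 9: θ*₍1₎ = 2.3035, θ*₍9₎ = 2.7896.
Basic interval reflects these around x̄ₜ:
  lower = 2 × 2.7365 − 2.7896 = 2.6834
  upper = 2 × 2.7365 − 2.3035 = 3.1695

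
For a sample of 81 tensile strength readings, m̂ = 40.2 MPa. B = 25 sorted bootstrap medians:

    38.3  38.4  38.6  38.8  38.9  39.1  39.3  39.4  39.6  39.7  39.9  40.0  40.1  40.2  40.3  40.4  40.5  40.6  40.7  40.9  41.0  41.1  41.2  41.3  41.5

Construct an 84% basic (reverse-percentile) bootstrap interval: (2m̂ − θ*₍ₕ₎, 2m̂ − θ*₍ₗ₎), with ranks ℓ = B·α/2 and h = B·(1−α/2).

(39.2, 42.0)

Percentile endpoints at ranks 2 and 23: θ*₍2₎ = 38.4, θ*₍23₎ = 41.2.
Basic interval reflects these around m̂:
  lower = 2 × 40.2 − 41.2 = 39.2
  upper = 2 × 40.2 − 38.4 = 42.0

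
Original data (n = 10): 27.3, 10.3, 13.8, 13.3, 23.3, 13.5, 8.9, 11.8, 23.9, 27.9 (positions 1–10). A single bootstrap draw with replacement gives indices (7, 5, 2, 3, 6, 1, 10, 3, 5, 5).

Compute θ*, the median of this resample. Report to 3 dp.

θ* = 18.550

Resample values: 8.9, 23.3, 10.3, 13.8, 13.5, 27.3, 27.9, 13.8, 23.3, 23.3.
Sorted: 8.9, 10.3, 13.5, 13.8, 13.8, 23.3, 23.3, 23.3, 27.3, 27.9
Median = average of the two middle values = 18.550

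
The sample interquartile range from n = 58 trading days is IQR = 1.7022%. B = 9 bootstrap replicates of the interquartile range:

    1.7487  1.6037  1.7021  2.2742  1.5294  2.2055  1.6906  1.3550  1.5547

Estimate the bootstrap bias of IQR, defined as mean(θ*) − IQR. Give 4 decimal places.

bias = +0.0382

mean(θ*) = (1.7487 + 1.6037 + 1.7021 + 2.2742 + 1.5294 + 2.2055 + 1.6906 + 1.3550 + 1.5547) / 9 = 1.74043
bias = 1.74043 − 1.7022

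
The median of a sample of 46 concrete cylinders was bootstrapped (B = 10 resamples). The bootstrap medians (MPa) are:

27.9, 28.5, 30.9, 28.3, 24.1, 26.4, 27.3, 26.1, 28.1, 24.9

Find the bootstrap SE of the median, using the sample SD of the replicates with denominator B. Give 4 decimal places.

SE* = 1.8608

Bootstrap SE is the standard deviation of the 10 replicate medians.
Mean of replicates: (27.9 + 28.5 + 30.9 + 28.3 + 24.1 + 26.4 + 27.3 + 26.1 + 28.1 + 24.9) / 10 = 272.50000 / 10 = 27.25000
Sum of squared deviations: (+0.65000)² + (+1.25000)² + (+3.65000)² + (+1.05000)² + (−3.15000)² + (−0.85000)² + (+0.05000)² + (−1.15000)² + (+0.85000)² + (−2.35000)² = 34.62500
Variance = 34.62500 / 10 = 3.46250
SE* = √3.46250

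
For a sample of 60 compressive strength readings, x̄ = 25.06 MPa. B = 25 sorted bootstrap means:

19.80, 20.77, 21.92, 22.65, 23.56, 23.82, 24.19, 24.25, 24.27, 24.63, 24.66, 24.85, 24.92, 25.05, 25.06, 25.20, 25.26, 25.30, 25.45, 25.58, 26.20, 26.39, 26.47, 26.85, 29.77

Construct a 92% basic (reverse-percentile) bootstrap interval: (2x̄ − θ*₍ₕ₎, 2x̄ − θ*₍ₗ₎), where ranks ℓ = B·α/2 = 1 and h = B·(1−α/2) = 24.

Percentile endpoints at ranks 1 and 24: θ*₍1₎ = 19.80, θ*₍24₎ = 26.85.
Basic interval reflects these around x̄:
  lower = 2 × 25.06 − 26.85 = 23.27
  upper = 2 × 25.06 − 19.80 = 30.32

(23.27, 30.32)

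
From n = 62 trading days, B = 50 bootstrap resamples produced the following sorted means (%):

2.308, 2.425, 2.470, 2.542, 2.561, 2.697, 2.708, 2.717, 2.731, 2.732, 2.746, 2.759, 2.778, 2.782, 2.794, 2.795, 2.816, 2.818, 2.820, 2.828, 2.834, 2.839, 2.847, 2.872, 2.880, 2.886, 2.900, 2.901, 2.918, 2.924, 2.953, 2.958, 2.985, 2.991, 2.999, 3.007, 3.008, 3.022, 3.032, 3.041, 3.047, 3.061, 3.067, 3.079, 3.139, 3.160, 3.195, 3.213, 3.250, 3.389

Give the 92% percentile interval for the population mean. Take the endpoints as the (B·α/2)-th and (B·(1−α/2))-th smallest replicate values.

(2.425, 3.213)

α = 0.08; lower rank = 50 × 0.040 = 2; upper rank = 50 × 0.960 = 48.
The 2nd smallest replicate is 2.425; the 48th is 3.213.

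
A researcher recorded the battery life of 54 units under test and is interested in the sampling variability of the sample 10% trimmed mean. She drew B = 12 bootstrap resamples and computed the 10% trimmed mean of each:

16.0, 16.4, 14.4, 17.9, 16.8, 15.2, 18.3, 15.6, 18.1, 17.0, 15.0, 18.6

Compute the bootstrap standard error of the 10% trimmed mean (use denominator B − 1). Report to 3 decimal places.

Bootstrap SE is the standard deviation of the 12 replicate 10% trimmed means.
Mean of replicates: (16.0 + 16.4 + 14.4 + 17.9 + 16.8 + 15.2 + 18.3 + 15.6 + 18.1 + 17.0 + 15.0 + 18.6) / 12 = 199.3000 / 12 = 16.6083
Sum of squared deviations: (−0.6083)² + (−0.2083)² + (−2.2083)² + (+1.2917)² + (+0.1917)² + (−1.4083)² + (+1.6917)² + (−1.0083)² + (+1.4917)² + (+0.3917)² + (−1.6083)² + (+1.9917)² = 21.7892
Variance = 21.7892 / 11 = 1.9808
SE* = √1.9808

SE* = 1.407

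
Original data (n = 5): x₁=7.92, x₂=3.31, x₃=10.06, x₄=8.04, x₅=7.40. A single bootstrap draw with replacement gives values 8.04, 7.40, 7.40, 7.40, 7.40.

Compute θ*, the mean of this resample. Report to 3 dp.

Mean = (8.04 + 7.40 + 7.40 + 7.40 + 7.40) / 5 = 37.640 / 5 = 7.528

θ* = 7.528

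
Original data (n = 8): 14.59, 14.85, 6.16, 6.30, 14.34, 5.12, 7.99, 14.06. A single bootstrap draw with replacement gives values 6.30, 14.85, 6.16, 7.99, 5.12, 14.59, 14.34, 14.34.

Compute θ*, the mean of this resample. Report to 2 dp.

Mean = (6.30 + 14.85 + 6.16 + 7.99 + 5.12 + 14.59 + 14.34 + 14.34) / 8 = 83.690 / 8 = 10.46

θ* = 10.46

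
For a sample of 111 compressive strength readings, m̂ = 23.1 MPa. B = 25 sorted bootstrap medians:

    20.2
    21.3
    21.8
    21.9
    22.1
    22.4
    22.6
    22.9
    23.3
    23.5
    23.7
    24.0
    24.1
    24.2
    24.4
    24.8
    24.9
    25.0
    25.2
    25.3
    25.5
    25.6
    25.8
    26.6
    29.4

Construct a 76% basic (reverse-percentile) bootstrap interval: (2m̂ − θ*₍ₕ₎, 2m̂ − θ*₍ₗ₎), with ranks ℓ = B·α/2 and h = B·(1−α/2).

Percentile endpoints at ranks 3 and 22: θ*₍3₎ = 21.8, θ*₍22₎ = 25.6.
Basic interval reflects these around m̂:
  lower = 2 × 23.1 − 25.6 = 20.6
  upper = 2 × 23.1 − 21.8 = 24.4

(20.6, 24.4)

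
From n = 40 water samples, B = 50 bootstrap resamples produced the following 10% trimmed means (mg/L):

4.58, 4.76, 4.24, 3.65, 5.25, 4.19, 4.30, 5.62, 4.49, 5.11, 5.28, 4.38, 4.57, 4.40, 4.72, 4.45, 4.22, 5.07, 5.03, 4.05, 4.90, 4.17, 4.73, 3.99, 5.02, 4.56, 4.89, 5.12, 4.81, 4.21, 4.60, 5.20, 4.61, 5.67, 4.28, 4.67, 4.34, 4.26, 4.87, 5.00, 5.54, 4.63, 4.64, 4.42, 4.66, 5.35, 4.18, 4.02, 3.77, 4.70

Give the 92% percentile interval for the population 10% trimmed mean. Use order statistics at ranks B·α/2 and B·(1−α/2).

Sorted replicates: 3.65, 3.77, 3.99, 4.02, 4.05, 4.17, 4.18, 4.19, 4.21, 4.22, 4.24, 4.26, 4.28, 4.30, 4.34, 4.38, 4.40, 4.42, 4.45, 4.49, 4.56, 4.57, 4.58, 4.60, 4.61, 4.63, 4.64, 4.66, 4.67, 4.70, 4.72, 4.73, 4.76, 4.81, 4.87, 4.89, 4.90, 5.00, 5.02, 5.03, 5.07, 5.11, 5.12, 5.20, 5.25, 5.28, 5.35, 5.54, 5.62, 5.67
α = 0.08; lower rank = 50 × 0.040 = 2; upper rank = 50 × 0.960 = 48.
The 2nd smallest replicate is 3.77; the 48th is 5.54.

(3.77, 5.54)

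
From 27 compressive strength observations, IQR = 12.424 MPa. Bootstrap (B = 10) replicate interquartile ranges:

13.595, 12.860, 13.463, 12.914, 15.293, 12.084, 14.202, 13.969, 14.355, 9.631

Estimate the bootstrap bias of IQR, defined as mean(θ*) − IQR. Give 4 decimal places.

mean(θ*) = (13.595 + 12.860 + 13.463 + 12.914 + 15.293 + 12.084 + 14.202 + 13.969 + 14.355 + 9.631) / 10 = 13.23660
bias = 13.23660 − 12.424

bias = +0.8126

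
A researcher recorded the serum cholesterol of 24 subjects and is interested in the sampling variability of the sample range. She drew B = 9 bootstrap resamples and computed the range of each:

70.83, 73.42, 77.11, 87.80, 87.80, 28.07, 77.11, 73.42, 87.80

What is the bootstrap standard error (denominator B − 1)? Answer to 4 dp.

SE* = 18.4058

Bootstrap SE is the standard deviation of the 9 replicate ranges.
Mean of replicates: (70.83 + 73.42 + 77.11 + 87.80 + 87.80 + 28.07 + 77.11 + 73.42 + 87.80) / 9 = 663.36000 / 9 = 73.70667
Sum of squared deviations: (−2.87667)² + (−0.28667)² + (+3.40333)² + (+14.09333)² + (+14.09333)² + (−45.63667)² + (+3.40333)² + (−0.28667)² + (+14.09333)² = 2710.17640
Variance = 2710.17640 / 8 = 338.77205
SE* = √338.77205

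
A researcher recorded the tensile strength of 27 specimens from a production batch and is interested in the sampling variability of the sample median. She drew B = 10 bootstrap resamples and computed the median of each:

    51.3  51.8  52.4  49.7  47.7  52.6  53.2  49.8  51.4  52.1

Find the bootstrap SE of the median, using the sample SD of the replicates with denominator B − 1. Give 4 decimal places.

Bootstrap SE is the standard deviation of the 10 replicate medians.
Mean of replicates: (51.3 + 51.8 + 52.4 + 49.7 + 47.7 + 52.6 + 53.2 + 49.8 + 51.4 + 52.1) / 10 = 512.00000 / 10 = 51.20000
Sum of squared deviations: (+0.10000)² + (+0.60000)² + (+1.20000)² + (−1.50000)² + (−3.50000)² + (+1.40000)² + (+2.00000)² + (−1.40000)² + (+0.20000)² + (+0.90000)² = 25.08000
Variance = 25.08000 / 9 = 2.78667
SE* = √2.78667

SE* = 1.6693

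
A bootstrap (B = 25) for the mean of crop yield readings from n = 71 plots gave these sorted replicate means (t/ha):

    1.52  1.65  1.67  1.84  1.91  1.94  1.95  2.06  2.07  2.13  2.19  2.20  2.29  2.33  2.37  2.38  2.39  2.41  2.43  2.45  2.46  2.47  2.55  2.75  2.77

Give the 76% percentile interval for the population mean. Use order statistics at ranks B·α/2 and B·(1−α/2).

(1.67, 2.47)

α = 0.24; lower rank = 25 × 0.120 = 3; upper rank = 25 × 0.880 = 22.
The 3rd smallest replicate is 1.67; the 22nd is 2.47.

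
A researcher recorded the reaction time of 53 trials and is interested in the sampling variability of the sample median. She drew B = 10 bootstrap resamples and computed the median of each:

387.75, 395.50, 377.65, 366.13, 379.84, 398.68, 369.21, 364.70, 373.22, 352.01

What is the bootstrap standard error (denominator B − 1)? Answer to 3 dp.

SE* = 14.539

Bootstrap SE is the standard deviation of the 10 replicate medians.
Mean of replicates: (387.75 + 395.50 + 377.65 + 366.13 + 379.84 + 398.68 + 369.21 + 364.70 + 373.22 + 352.01) / 10 = 3764.6900 / 10 = 376.4690
Sum of squared deviations: (+11.2810)² + (+19.0310)² + (+1.1810)² + (−10.3390)² + (+3.3710)² + (+22.2110)² + (−7.2590)² + (−11.7690)² + (−3.2490)² + (−24.4590)² = 1902.4229
Variance = 1902.4229 / 9 = 211.3803
SE* = √211.3803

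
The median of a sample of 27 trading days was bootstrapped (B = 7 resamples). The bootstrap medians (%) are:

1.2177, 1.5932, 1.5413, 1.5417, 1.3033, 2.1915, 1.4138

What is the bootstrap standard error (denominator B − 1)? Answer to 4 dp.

SE* = 0.3170

Bootstrap SE is the standard deviation of the 7 replicate medians.
Mean of replicates: (1.2177 + 1.5932 + 1.5413 + 1.5417 + 1.3033 + 2.1915 + 1.4138) / 7 = 10.80250 / 7 = 1.54321
Sum of squared deviations: (−0.32551)² + (+0.04999)² + (−0.00191)² + (−0.00151)² + (−0.23991)² + (+0.64829)² + (−0.12941)² = 0.60305
Variance = 0.60305 / 6 = 0.10051
SE* = √0.10051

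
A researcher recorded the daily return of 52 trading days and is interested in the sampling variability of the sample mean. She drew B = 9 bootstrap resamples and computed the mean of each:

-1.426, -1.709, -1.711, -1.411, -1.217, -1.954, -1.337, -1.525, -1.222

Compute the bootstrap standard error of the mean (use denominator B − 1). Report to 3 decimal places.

SE* = 0.248

Bootstrap SE is the standard deviation of the 9 replicate means.
Mean of replicates: ((-1.426) + (-1.709) + (-1.711) + (-1.411) + (-1.217) + (-1.954) + (-1.337) + (-1.525) + (-1.222)) / 9 = -13.5120 / 9 = -1.5013
Sum of squared deviations: (+0.0753)² + (−0.2077)² + (−0.2097)² + (+0.0903)² + (+0.2843)² + (−0.4527)² + (+0.1643)² + (−0.0237)² + (+0.2793)² = 0.4923
Variance = 0.4923 / 8 = 0.0615
SE* = √0.0615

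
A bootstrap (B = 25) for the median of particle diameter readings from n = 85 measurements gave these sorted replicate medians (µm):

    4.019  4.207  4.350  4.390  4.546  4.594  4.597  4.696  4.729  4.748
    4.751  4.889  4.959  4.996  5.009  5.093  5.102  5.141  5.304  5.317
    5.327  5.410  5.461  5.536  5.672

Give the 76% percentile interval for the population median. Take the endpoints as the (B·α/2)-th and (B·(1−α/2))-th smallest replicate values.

α = 0.24; lower rank = 25 × 0.120 = 3; upper rank = 25 × 0.880 = 22.
The 3rd smallest replicate is 4.350; the 22nd is 5.410.

(4.350, 5.410)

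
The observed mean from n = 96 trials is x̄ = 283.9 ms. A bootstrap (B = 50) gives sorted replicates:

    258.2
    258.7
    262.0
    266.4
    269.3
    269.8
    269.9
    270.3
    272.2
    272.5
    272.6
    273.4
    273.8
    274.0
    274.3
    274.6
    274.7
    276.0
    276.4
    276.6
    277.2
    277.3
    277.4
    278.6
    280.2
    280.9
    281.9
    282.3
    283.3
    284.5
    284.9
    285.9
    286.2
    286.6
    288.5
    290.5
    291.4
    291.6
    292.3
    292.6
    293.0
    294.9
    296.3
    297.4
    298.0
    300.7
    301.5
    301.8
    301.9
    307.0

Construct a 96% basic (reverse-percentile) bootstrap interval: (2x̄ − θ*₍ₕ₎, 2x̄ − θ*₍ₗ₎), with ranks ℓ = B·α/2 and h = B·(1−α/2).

(265.9, 309.6)

Percentile endpoints at ranks 1 and 49: θ*₍1₎ = 258.2, θ*₍49₎ = 301.9.
Basic interval reflects these around x̄:
  lower = 2 × 283.9 − 301.9 = 265.9
  upper = 2 × 283.9 − 258.2 = 309.6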